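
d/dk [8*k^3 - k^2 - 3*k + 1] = 24*k^2 - 2*k - 3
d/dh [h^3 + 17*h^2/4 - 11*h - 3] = 3*h^2 + 17*h/2 - 11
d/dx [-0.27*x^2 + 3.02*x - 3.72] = 3.02 - 0.54*x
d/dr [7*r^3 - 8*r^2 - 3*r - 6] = 21*r^2 - 16*r - 3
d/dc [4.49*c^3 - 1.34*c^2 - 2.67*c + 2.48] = 13.47*c^2 - 2.68*c - 2.67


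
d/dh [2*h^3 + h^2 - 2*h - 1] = 6*h^2 + 2*h - 2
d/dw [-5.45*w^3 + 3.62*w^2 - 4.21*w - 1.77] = -16.35*w^2 + 7.24*w - 4.21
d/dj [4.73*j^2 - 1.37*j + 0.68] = 9.46*j - 1.37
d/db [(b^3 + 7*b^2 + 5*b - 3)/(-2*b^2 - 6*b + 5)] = (-2*b^4 - 12*b^3 - 17*b^2 + 58*b + 7)/(4*b^4 + 24*b^3 + 16*b^2 - 60*b + 25)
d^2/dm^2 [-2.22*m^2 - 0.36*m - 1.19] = -4.44000000000000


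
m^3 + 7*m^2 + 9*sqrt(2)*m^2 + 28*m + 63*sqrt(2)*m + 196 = (m + 7)*(m + 2*sqrt(2))*(m + 7*sqrt(2))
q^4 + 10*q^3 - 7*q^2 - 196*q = q*(q - 4)*(q + 7)^2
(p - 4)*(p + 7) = p^2 + 3*p - 28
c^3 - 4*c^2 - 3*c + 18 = (c - 3)^2*(c + 2)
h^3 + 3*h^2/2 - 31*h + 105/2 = (h - 3)*(h - 5/2)*(h + 7)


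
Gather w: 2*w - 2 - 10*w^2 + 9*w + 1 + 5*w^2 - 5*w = -5*w^2 + 6*w - 1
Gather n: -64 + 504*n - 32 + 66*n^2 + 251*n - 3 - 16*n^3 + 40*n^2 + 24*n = -16*n^3 + 106*n^2 + 779*n - 99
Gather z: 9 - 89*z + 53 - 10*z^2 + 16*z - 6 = -10*z^2 - 73*z + 56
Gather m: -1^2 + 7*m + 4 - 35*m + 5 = 8 - 28*m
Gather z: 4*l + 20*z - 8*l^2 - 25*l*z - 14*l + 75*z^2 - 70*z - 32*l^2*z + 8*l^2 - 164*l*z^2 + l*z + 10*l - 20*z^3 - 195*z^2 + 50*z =-20*z^3 + z^2*(-164*l - 120) + z*(-32*l^2 - 24*l)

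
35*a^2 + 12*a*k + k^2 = (5*a + k)*(7*a + k)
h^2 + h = h*(h + 1)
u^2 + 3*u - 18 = (u - 3)*(u + 6)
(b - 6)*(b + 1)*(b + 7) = b^3 + 2*b^2 - 41*b - 42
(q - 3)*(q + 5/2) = q^2 - q/2 - 15/2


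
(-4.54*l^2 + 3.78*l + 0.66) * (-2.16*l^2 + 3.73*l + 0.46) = 9.8064*l^4 - 25.099*l^3 + 10.5854*l^2 + 4.2006*l + 0.3036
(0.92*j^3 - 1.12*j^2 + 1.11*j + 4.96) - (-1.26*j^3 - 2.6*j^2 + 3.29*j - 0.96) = 2.18*j^3 + 1.48*j^2 - 2.18*j + 5.92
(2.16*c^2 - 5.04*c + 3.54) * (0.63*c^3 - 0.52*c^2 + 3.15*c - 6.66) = 1.3608*c^5 - 4.2984*c^4 + 11.655*c^3 - 32.1024*c^2 + 44.7174*c - 23.5764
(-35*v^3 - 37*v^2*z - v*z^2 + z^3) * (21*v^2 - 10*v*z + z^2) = -735*v^5 - 427*v^4*z + 314*v^3*z^2 - 6*v^2*z^3 - 11*v*z^4 + z^5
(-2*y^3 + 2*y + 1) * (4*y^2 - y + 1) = -8*y^5 + 2*y^4 + 6*y^3 + 2*y^2 + y + 1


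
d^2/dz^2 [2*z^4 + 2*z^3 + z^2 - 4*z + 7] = 24*z^2 + 12*z + 2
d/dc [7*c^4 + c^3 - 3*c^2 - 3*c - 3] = 28*c^3 + 3*c^2 - 6*c - 3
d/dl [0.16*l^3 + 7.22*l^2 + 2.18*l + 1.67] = 0.48*l^2 + 14.44*l + 2.18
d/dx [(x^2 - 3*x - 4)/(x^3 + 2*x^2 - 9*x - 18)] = (-x^4 + 6*x^3 + 9*x^2 - 20*x + 18)/(x^6 + 4*x^5 - 14*x^4 - 72*x^3 + 9*x^2 + 324*x + 324)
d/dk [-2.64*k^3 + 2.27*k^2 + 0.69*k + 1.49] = -7.92*k^2 + 4.54*k + 0.69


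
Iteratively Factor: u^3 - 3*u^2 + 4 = (u - 2)*(u^2 - u - 2) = (u - 2)*(u + 1)*(u - 2)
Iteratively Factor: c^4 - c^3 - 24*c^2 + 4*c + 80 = (c - 5)*(c^3 + 4*c^2 - 4*c - 16) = (c - 5)*(c + 4)*(c^2 - 4) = (c - 5)*(c - 2)*(c + 4)*(c + 2)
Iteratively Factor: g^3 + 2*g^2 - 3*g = (g + 3)*(g^2 - g) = g*(g + 3)*(g - 1)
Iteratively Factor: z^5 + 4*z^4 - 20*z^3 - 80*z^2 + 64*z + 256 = (z + 4)*(z^4 - 20*z^2 + 64) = (z - 2)*(z + 4)*(z^3 + 2*z^2 - 16*z - 32) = (z - 4)*(z - 2)*(z + 4)*(z^2 + 6*z + 8) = (z - 4)*(z - 2)*(z + 2)*(z + 4)*(z + 4)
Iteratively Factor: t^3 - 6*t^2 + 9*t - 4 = (t - 1)*(t^2 - 5*t + 4) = (t - 1)^2*(t - 4)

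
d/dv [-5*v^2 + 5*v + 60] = 5 - 10*v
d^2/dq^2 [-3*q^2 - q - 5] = -6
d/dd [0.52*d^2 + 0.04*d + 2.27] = 1.04*d + 0.04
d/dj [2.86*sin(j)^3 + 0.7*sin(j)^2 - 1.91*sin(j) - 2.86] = (8.58*sin(j)^2 + 1.4*sin(j) - 1.91)*cos(j)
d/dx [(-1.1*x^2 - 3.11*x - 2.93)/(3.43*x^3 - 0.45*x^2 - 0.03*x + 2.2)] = (3.773*x^4 + 21.3346*x^3 + 28.7832*x^2 - 7.477*x - 6.9299)/(11.7649*x^6 - 3.087*x^5 - 0.0033*x^4 + 15.119*x^3 - 1.9791*x^2 - 0.132*x + 4.84)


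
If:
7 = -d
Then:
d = -7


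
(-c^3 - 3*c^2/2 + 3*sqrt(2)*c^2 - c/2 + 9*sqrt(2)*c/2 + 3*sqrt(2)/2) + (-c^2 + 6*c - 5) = -c^3 - 5*c^2/2 + 3*sqrt(2)*c^2 + 11*c/2 + 9*sqrt(2)*c/2 - 5 + 3*sqrt(2)/2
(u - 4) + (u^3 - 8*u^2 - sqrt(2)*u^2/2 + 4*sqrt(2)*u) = u^3 - 8*u^2 - sqrt(2)*u^2/2 + u + 4*sqrt(2)*u - 4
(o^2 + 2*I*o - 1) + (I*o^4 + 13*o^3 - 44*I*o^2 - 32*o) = I*o^4 + 13*o^3 + o^2 - 44*I*o^2 - 32*o + 2*I*o - 1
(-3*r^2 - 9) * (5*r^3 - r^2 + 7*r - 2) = -15*r^5 + 3*r^4 - 66*r^3 + 15*r^2 - 63*r + 18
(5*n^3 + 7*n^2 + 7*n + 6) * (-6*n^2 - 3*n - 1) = -30*n^5 - 57*n^4 - 68*n^3 - 64*n^2 - 25*n - 6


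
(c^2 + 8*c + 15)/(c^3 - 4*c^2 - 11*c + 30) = (c + 5)/(c^2 - 7*c + 10)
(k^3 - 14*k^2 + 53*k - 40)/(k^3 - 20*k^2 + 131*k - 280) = (k - 1)/(k - 7)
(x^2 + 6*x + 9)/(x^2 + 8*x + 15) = (x + 3)/(x + 5)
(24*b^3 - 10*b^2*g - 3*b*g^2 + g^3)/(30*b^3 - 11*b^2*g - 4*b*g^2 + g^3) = (4*b - g)/(5*b - g)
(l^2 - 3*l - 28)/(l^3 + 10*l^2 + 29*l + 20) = (l - 7)/(l^2 + 6*l + 5)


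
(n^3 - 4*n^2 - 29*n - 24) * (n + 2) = n^4 - 2*n^3 - 37*n^2 - 82*n - 48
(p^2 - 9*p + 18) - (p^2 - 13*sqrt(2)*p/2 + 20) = -9*p + 13*sqrt(2)*p/2 - 2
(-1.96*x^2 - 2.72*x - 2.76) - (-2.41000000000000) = -1.96*x^2 - 2.72*x - 0.35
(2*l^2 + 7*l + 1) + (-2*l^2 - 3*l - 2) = 4*l - 1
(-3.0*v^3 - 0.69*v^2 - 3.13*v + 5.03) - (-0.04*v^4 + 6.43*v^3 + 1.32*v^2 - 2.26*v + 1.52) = 0.04*v^4 - 9.43*v^3 - 2.01*v^2 - 0.87*v + 3.51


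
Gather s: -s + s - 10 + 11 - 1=0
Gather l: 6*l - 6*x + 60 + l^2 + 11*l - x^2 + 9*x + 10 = l^2 + 17*l - x^2 + 3*x + 70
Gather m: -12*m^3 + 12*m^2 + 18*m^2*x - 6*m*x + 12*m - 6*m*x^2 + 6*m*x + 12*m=-12*m^3 + m^2*(18*x + 12) + m*(24 - 6*x^2)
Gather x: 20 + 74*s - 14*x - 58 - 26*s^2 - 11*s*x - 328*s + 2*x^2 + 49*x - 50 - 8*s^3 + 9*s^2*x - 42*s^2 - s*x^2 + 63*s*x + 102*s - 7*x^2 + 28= -8*s^3 - 68*s^2 - 152*s + x^2*(-s - 5) + x*(9*s^2 + 52*s + 35) - 60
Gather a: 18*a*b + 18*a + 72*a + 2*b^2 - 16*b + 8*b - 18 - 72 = a*(18*b + 90) + 2*b^2 - 8*b - 90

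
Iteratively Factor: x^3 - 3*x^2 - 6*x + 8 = (x - 1)*(x^2 - 2*x - 8) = (x - 1)*(x + 2)*(x - 4)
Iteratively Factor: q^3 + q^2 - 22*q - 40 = (q + 2)*(q^2 - q - 20) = (q - 5)*(q + 2)*(q + 4)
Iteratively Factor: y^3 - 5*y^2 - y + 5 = (y - 1)*(y^2 - 4*y - 5) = (y - 1)*(y + 1)*(y - 5)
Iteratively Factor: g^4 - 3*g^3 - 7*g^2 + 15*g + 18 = (g - 3)*(g^3 - 7*g - 6) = (g - 3)^2*(g^2 + 3*g + 2) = (g - 3)^2*(g + 2)*(g + 1)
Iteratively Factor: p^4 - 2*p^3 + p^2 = (p)*(p^3 - 2*p^2 + p) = p^2*(p^2 - 2*p + 1) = p^2*(p - 1)*(p - 1)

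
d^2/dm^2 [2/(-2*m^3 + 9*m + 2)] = 12*(2*m*(-2*m^3 + 9*m + 2) + 3*(2*m^2 - 3)^2)/(-2*m^3 + 9*m + 2)^3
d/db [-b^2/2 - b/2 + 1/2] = -b - 1/2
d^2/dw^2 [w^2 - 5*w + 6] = 2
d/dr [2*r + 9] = 2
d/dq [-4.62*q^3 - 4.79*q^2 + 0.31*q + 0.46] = -13.86*q^2 - 9.58*q + 0.31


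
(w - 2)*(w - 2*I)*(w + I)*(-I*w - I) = -I*w^4 - w^3 + I*w^3 + w^2 + 2*w + 2*I*w + 4*I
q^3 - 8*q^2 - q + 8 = (q - 8)*(q - 1)*(q + 1)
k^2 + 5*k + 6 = (k + 2)*(k + 3)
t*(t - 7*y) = t^2 - 7*t*y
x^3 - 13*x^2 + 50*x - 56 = (x - 7)*(x - 4)*(x - 2)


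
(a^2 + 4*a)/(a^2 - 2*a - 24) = a/(a - 6)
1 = 1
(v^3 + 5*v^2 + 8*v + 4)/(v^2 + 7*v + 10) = (v^2 + 3*v + 2)/(v + 5)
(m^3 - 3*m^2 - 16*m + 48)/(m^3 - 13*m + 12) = (m - 4)/(m - 1)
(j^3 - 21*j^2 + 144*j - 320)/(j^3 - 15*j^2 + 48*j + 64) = (j - 5)/(j + 1)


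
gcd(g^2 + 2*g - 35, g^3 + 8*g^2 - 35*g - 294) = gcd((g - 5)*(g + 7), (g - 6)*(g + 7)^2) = g + 7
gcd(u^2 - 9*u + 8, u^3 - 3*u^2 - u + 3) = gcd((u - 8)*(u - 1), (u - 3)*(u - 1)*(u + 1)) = u - 1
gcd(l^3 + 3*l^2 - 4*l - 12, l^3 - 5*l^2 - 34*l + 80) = l - 2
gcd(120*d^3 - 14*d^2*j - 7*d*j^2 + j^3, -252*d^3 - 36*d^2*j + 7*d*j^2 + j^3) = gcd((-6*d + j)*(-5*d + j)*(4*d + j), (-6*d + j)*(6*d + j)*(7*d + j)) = 6*d - j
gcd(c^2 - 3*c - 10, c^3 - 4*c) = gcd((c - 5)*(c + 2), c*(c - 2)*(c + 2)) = c + 2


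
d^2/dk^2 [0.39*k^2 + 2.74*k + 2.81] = 0.780000000000000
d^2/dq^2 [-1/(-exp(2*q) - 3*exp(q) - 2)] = (2*(2*exp(q) + 3)^2*exp(q) - (4*exp(q) + 3)*(exp(2*q) + 3*exp(q) + 2))*exp(q)/(exp(2*q) + 3*exp(q) + 2)^3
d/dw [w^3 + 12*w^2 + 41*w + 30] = 3*w^2 + 24*w + 41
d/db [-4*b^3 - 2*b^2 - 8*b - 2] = -12*b^2 - 4*b - 8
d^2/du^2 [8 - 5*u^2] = -10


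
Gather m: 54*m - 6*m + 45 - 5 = 48*m + 40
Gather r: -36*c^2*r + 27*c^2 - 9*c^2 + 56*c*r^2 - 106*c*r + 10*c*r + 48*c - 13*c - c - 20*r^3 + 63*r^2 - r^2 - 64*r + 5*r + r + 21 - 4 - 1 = 18*c^2 + 34*c - 20*r^3 + r^2*(56*c + 62) + r*(-36*c^2 - 96*c - 58) + 16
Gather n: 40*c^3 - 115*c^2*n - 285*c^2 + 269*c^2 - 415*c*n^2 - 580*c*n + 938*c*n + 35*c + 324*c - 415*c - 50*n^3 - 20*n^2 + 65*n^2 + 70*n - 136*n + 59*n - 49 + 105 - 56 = 40*c^3 - 16*c^2 - 56*c - 50*n^3 + n^2*(45 - 415*c) + n*(-115*c^2 + 358*c - 7)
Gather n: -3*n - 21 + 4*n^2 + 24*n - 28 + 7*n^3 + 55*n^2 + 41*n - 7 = 7*n^3 + 59*n^2 + 62*n - 56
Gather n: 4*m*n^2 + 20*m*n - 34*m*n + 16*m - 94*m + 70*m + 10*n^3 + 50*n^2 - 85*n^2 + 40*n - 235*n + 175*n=-8*m + 10*n^3 + n^2*(4*m - 35) + n*(-14*m - 20)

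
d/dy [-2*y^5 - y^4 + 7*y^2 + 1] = -10*y^4 - 4*y^3 + 14*y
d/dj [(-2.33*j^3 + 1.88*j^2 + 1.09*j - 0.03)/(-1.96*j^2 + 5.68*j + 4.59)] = (4.5668*j^4 - 26.4688*j^3 - 19.2693*j^2 + 17.1408*j + 5.1735)/(3.8416*j^4 - 22.2656*j^3 + 14.2696*j^2 + 52.1424*j + 21.0681)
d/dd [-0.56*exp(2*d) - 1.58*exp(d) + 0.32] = (-1.12*exp(d) - 1.58)*exp(d)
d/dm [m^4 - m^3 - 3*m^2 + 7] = m*(4*m^2 - 3*m - 6)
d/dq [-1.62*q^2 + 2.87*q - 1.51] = 2.87 - 3.24*q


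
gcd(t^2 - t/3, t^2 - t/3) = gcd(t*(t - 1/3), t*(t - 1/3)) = t^2 - t/3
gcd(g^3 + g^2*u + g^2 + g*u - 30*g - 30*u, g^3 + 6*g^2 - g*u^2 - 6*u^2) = g^2 + g*u + 6*g + 6*u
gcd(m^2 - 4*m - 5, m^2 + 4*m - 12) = 1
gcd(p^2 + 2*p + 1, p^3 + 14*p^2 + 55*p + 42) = p + 1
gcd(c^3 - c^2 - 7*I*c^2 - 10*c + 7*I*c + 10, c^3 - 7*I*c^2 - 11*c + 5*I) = c - 5*I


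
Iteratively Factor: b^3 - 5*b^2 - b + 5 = (b + 1)*(b^2 - 6*b + 5) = (b - 5)*(b + 1)*(b - 1)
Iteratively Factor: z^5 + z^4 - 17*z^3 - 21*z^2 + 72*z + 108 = (z + 2)*(z^4 - z^3 - 15*z^2 + 9*z + 54) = (z + 2)^2*(z^3 - 3*z^2 - 9*z + 27) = (z - 3)*(z + 2)^2*(z^2 - 9) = (z - 3)^2*(z + 2)^2*(z + 3)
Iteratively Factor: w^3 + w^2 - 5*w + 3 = (w - 1)*(w^2 + 2*w - 3) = (w - 1)^2*(w + 3)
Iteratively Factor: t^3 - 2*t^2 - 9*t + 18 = (t + 3)*(t^2 - 5*t + 6) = (t - 2)*(t + 3)*(t - 3)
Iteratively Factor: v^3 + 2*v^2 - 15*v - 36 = (v - 4)*(v^2 + 6*v + 9) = (v - 4)*(v + 3)*(v + 3)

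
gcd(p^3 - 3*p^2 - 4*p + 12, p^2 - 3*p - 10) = p + 2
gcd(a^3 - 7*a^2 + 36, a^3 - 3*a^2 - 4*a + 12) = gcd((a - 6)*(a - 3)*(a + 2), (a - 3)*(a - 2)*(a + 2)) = a^2 - a - 6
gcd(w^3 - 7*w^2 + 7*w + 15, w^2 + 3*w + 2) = w + 1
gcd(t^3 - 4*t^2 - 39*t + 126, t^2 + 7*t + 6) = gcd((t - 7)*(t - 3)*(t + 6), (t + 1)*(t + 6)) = t + 6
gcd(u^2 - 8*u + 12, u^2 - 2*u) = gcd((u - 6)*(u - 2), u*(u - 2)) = u - 2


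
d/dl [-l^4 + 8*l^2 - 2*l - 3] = -4*l^3 + 16*l - 2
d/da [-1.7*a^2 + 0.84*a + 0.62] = 0.84 - 3.4*a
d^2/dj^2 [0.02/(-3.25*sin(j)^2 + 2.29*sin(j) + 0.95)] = (-0.845*sin(j)^4 + 0.44655*sin(j)^3 + 0.915618*sin(j)^2 - 0.84959*sin(j) + 0.333264)/(-3.25*sin(j)^2 + 2.29*sin(j) + 0.95)^3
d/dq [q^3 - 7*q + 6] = 3*q^2 - 7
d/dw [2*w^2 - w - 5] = 4*w - 1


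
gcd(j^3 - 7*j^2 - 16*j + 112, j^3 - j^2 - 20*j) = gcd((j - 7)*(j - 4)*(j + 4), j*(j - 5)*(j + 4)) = j + 4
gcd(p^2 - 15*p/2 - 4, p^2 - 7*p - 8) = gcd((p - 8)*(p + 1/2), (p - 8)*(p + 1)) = p - 8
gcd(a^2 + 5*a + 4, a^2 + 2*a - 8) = a + 4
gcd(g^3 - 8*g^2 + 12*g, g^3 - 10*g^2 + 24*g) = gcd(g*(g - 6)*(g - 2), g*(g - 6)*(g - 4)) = g^2 - 6*g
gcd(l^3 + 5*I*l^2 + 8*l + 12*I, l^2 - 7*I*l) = 1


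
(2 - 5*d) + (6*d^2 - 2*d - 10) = 6*d^2 - 7*d - 8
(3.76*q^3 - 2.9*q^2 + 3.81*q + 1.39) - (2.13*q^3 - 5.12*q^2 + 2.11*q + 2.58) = 1.63*q^3 + 2.22*q^2 + 1.7*q - 1.19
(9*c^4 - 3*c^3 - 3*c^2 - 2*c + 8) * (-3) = -27*c^4 + 9*c^3 + 9*c^2 + 6*c - 24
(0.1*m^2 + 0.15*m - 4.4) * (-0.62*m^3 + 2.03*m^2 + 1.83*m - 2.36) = -0.062*m^5 + 0.11*m^4 + 3.2155*m^3 - 8.8935*m^2 - 8.406*m + 10.384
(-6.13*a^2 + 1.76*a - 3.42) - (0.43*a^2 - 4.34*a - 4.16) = -6.56*a^2 + 6.1*a + 0.74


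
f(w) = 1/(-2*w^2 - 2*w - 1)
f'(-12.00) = 0.00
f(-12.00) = 0.00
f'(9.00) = 0.00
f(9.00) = -0.00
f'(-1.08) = -1.69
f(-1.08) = -0.85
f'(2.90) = 0.02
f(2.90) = -0.04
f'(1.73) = 0.08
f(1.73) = -0.10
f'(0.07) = 1.72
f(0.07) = -0.87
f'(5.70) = 0.00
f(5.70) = -0.01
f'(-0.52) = -0.32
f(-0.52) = -2.00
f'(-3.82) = -0.03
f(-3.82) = -0.04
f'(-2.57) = -0.10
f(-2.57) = -0.11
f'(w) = (4*w + 2)/(-2*w^2 - 2*w - 1)^2 = 2*(2*w + 1)/(2*w^2 + 2*w + 1)^2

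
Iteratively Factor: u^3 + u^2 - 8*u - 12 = (u - 3)*(u^2 + 4*u + 4) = (u - 3)*(u + 2)*(u + 2)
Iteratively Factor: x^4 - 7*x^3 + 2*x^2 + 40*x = (x)*(x^3 - 7*x^2 + 2*x + 40) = x*(x - 5)*(x^2 - 2*x - 8) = x*(x - 5)*(x - 4)*(x + 2)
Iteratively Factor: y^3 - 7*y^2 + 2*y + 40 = (y + 2)*(y^2 - 9*y + 20) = (y - 4)*(y + 2)*(y - 5)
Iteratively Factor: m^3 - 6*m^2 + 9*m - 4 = (m - 4)*(m^2 - 2*m + 1) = (m - 4)*(m - 1)*(m - 1)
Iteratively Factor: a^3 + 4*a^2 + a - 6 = (a - 1)*(a^2 + 5*a + 6) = (a - 1)*(a + 2)*(a + 3)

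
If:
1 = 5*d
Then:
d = 1/5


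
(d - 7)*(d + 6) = d^2 - d - 42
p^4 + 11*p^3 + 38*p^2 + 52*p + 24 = (p + 1)*(p + 2)^2*(p + 6)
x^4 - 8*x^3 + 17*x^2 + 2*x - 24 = (x - 4)*(x - 3)*(x - 2)*(x + 1)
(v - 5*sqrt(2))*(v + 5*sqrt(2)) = v^2 - 50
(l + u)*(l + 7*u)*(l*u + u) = l^3*u + 8*l^2*u^2 + l^2*u + 7*l*u^3 + 8*l*u^2 + 7*u^3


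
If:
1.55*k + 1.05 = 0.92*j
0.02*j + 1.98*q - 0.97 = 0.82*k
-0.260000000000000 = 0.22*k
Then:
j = -0.85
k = -1.18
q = 0.01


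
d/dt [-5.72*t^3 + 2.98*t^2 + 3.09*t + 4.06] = -17.16*t^2 + 5.96*t + 3.09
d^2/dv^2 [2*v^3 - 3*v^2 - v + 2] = 12*v - 6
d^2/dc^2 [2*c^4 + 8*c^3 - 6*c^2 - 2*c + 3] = 24*c^2 + 48*c - 12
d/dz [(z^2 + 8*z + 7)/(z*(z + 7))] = -1/z^2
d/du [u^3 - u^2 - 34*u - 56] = 3*u^2 - 2*u - 34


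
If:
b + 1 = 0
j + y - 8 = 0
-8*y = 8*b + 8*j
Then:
No Solution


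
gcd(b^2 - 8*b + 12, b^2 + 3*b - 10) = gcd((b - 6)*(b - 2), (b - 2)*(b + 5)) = b - 2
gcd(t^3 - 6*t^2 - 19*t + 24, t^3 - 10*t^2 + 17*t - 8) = t^2 - 9*t + 8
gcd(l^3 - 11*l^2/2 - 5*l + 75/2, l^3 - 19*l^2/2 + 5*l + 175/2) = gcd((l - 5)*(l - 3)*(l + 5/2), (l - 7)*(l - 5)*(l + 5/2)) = l^2 - 5*l/2 - 25/2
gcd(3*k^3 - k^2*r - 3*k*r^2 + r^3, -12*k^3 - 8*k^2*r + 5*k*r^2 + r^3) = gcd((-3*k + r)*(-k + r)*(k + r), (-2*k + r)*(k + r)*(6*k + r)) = k + r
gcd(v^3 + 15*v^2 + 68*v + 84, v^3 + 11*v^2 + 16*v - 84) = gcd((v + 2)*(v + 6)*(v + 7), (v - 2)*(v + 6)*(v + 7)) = v^2 + 13*v + 42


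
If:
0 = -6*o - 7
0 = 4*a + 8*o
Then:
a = 7/3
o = -7/6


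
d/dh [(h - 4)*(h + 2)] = 2*h - 2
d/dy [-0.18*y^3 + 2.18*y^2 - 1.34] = y*(4.36 - 0.54*y)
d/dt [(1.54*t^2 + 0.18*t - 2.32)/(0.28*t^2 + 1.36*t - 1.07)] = (2.044*t^2 - 1.9964*t + 2.9626)/(0.0784*t^4 + 0.7616*t^3 + 1.2504*t^2 - 2.9104*t + 1.1449)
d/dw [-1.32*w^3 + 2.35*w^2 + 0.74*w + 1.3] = -3.96*w^2 + 4.7*w + 0.74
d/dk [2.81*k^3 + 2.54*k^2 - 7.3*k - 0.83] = 8.43*k^2 + 5.08*k - 7.3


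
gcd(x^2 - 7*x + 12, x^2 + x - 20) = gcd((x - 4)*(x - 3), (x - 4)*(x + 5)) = x - 4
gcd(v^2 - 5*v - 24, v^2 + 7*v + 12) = v + 3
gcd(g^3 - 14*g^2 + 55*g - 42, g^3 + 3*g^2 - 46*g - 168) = g - 7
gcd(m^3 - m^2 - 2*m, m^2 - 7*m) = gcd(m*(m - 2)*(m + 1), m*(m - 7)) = m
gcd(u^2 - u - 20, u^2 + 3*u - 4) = u + 4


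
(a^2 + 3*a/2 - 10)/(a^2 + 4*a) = (a - 5/2)/a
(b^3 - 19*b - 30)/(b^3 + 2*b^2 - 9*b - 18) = (b - 5)/(b - 3)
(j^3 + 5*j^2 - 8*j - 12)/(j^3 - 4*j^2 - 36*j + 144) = (j^2 - j - 2)/(j^2 - 10*j + 24)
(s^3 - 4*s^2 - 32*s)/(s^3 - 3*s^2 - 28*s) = (s - 8)/(s - 7)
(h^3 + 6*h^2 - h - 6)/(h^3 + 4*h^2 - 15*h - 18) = (h - 1)/(h - 3)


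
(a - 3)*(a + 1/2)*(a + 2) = a^3 - a^2/2 - 13*a/2 - 3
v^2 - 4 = (v - 2)*(v + 2)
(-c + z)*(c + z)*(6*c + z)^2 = -36*c^4 - 12*c^3*z + 35*c^2*z^2 + 12*c*z^3 + z^4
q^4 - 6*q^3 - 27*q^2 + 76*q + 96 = (q - 8)*(q - 3)*(q + 1)*(q + 4)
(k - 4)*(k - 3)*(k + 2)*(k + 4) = k^4 - k^3 - 22*k^2 + 16*k + 96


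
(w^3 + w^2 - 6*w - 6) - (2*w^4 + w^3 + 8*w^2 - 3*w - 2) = -2*w^4 - 7*w^2 - 3*w - 4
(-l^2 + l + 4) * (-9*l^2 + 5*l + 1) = 9*l^4 - 14*l^3 - 32*l^2 + 21*l + 4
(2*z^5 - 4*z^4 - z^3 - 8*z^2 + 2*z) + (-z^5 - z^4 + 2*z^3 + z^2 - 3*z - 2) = z^5 - 5*z^4 + z^3 - 7*z^2 - z - 2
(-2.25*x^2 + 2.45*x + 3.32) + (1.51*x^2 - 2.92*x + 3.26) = -0.74*x^2 - 0.47*x + 6.58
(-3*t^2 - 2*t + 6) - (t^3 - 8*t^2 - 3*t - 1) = -t^3 + 5*t^2 + t + 7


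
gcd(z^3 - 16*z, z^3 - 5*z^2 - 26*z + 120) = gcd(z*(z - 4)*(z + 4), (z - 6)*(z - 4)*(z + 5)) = z - 4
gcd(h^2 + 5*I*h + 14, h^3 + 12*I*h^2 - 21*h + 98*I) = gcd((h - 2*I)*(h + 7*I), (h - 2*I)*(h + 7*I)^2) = h^2 + 5*I*h + 14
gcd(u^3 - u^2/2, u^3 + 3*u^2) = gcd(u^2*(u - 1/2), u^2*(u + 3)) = u^2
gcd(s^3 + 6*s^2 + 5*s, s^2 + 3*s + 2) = s + 1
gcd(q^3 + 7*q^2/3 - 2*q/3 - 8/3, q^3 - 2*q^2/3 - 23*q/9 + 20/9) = q - 1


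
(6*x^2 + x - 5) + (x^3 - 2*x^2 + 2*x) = x^3 + 4*x^2 + 3*x - 5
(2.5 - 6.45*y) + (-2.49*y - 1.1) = 1.4 - 8.94*y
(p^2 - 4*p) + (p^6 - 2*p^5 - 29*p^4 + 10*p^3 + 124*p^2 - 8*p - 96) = p^6 - 2*p^5 - 29*p^4 + 10*p^3 + 125*p^2 - 12*p - 96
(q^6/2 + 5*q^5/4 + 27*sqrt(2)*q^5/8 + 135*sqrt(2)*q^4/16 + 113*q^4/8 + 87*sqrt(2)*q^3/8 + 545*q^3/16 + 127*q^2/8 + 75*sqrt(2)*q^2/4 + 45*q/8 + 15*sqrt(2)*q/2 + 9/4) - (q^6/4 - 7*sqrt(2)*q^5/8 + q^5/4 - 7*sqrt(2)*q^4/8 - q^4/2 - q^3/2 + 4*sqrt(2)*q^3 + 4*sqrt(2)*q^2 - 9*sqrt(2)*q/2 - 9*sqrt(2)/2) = q^6/4 + q^5 + 17*sqrt(2)*q^5/4 + 149*sqrt(2)*q^4/16 + 117*q^4/8 + 55*sqrt(2)*q^3/8 + 553*q^3/16 + 127*q^2/8 + 59*sqrt(2)*q^2/4 + 45*q/8 + 12*sqrt(2)*q + 9/4 + 9*sqrt(2)/2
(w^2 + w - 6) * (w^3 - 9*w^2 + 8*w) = w^5 - 8*w^4 - 7*w^3 + 62*w^2 - 48*w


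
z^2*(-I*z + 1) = -I*z^3 + z^2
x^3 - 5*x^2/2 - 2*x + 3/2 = (x - 3)*(x - 1/2)*(x + 1)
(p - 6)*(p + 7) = p^2 + p - 42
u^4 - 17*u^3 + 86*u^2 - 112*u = u*(u - 8)*(u - 7)*(u - 2)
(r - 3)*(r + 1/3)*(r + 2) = r^3 - 2*r^2/3 - 19*r/3 - 2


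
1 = 1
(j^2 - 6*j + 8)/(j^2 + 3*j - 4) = (j^2 - 6*j + 8)/(j^2 + 3*j - 4)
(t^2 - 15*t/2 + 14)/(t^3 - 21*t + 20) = (t - 7/2)/(t^2 + 4*t - 5)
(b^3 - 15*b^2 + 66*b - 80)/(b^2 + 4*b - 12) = (b^2 - 13*b + 40)/(b + 6)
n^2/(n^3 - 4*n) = n/(n^2 - 4)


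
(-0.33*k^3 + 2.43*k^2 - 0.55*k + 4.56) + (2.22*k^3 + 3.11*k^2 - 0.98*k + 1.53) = 1.89*k^3 + 5.54*k^2 - 1.53*k + 6.09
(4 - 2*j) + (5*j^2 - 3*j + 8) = 5*j^2 - 5*j + 12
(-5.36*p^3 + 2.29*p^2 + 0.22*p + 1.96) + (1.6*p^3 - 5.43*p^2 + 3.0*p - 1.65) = -3.76*p^3 - 3.14*p^2 + 3.22*p + 0.31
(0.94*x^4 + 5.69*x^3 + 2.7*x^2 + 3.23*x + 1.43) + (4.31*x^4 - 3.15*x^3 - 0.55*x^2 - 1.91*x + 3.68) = 5.25*x^4 + 2.54*x^3 + 2.15*x^2 + 1.32*x + 5.11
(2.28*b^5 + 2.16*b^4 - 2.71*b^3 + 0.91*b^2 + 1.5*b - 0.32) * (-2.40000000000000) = -5.472*b^5 - 5.184*b^4 + 6.504*b^3 - 2.184*b^2 - 3.6*b + 0.768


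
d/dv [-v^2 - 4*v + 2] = -2*v - 4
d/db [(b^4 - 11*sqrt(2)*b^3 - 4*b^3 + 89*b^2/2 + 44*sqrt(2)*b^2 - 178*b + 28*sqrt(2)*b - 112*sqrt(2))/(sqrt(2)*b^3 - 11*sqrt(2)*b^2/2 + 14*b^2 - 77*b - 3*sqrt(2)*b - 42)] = (2*sqrt(2)*b^6 - 22*sqrt(2)*b^5 + 56*b^5 - 371*sqrt(2)*b^4 - 508*b^4 + 936*b^3 + 4148*sqrt(2)*b^3 - 7013*sqrt(2)*b^2 + 571*b^2 - 12404*b - 1120*sqrt(2)*b - 19600*sqrt(2) + 13608)/(4*b^6 - 44*b^5 + 56*sqrt(2)*b^5 - 616*sqrt(2)*b^4 + 489*b^4 - 4180*b^3 + 1358*sqrt(2)*b^3 + 1848*sqrt(2)*b^2 + 9542*b^2 + 504*sqrt(2)*b + 12936*b + 3528)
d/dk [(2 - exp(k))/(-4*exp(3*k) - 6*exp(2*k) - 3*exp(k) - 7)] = (-8*exp(3*k) + 18*exp(2*k) + 24*exp(k) + 13)*exp(k)/(16*exp(6*k) + 48*exp(5*k) + 60*exp(4*k) + 92*exp(3*k) + 93*exp(2*k) + 42*exp(k) + 49)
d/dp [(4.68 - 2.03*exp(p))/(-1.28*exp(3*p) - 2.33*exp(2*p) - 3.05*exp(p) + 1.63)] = (-5.1968*exp(3*p) + 13.2413*exp(2*p) + 21.8088*exp(p) + 10.9651)*exp(p)/(1.6384*exp(6*p) + 5.9648*exp(5*p) + 13.2369*exp(4*p) + 10.0402*exp(3*p) + 1.7067*exp(2*p) - 9.943*exp(p) + 2.6569)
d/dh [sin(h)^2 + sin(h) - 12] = sin(2*h) + cos(h)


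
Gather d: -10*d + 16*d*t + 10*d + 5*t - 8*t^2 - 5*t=16*d*t - 8*t^2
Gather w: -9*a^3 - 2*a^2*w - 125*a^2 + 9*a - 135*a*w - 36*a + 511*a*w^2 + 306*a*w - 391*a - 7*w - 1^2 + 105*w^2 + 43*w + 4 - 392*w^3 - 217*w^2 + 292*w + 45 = -9*a^3 - 125*a^2 - 418*a - 392*w^3 + w^2*(511*a - 112) + w*(-2*a^2 + 171*a + 328) + 48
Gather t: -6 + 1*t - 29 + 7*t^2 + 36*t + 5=7*t^2 + 37*t - 30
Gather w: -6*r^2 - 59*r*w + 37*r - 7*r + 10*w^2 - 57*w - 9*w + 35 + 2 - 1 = -6*r^2 + 30*r + 10*w^2 + w*(-59*r - 66) + 36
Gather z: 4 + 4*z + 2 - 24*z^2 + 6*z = -24*z^2 + 10*z + 6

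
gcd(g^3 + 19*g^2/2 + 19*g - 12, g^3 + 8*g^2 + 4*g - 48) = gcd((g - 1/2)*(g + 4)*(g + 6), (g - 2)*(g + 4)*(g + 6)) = g^2 + 10*g + 24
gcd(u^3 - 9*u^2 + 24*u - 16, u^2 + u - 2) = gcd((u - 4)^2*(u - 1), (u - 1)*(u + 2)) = u - 1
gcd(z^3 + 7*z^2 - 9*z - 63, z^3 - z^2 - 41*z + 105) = z^2 + 4*z - 21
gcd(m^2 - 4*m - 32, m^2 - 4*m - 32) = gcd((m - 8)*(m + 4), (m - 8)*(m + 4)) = m^2 - 4*m - 32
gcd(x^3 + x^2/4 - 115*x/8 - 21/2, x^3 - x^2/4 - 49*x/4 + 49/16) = x + 7/2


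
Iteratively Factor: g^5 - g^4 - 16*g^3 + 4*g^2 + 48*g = (g)*(g^4 - g^3 - 16*g^2 + 4*g + 48) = g*(g + 3)*(g^3 - 4*g^2 - 4*g + 16) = g*(g - 4)*(g + 3)*(g^2 - 4) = g*(g - 4)*(g - 2)*(g + 3)*(g + 2)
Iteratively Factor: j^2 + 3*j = (j + 3)*(j)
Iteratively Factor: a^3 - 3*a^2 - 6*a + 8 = (a + 2)*(a^2 - 5*a + 4) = (a - 1)*(a + 2)*(a - 4)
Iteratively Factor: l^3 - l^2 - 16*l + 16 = (l - 1)*(l^2 - 16) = (l - 4)*(l - 1)*(l + 4)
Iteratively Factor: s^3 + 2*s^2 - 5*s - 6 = (s - 2)*(s^2 + 4*s + 3) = (s - 2)*(s + 1)*(s + 3)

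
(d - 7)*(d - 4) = d^2 - 11*d + 28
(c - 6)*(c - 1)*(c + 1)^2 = c^4 - 5*c^3 - 7*c^2 + 5*c + 6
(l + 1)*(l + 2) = l^2 + 3*l + 2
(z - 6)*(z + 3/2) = z^2 - 9*z/2 - 9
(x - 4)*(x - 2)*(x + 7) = x^3 + x^2 - 34*x + 56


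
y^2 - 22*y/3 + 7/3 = (y - 7)*(y - 1/3)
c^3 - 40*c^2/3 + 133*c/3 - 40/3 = (c - 8)*(c - 5)*(c - 1/3)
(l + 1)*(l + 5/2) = l^2 + 7*l/2 + 5/2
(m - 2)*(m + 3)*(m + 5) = m^3 + 6*m^2 - m - 30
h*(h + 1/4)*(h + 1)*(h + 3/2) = h^4 + 11*h^3/4 + 17*h^2/8 + 3*h/8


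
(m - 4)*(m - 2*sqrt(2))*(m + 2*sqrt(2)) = m^3 - 4*m^2 - 8*m + 32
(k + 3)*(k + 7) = k^2 + 10*k + 21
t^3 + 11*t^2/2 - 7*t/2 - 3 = (t - 1)*(t + 1/2)*(t + 6)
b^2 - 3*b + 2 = (b - 2)*(b - 1)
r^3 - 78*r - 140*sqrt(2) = (r - 7*sqrt(2))*(r + 2*sqrt(2))*(r + 5*sqrt(2))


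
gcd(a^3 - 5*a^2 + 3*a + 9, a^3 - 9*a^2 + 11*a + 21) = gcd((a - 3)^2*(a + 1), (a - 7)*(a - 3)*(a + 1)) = a^2 - 2*a - 3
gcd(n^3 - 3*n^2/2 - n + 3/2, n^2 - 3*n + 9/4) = n - 3/2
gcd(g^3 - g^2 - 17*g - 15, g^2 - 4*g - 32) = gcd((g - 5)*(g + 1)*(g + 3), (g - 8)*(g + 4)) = 1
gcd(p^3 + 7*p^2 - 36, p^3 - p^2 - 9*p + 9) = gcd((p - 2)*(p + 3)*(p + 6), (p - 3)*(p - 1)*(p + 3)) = p + 3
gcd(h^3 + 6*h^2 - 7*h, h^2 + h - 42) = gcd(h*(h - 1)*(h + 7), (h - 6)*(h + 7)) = h + 7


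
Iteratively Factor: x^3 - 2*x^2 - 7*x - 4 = (x - 4)*(x^2 + 2*x + 1) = (x - 4)*(x + 1)*(x + 1)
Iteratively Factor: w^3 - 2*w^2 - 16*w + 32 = (w - 4)*(w^2 + 2*w - 8) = (w - 4)*(w + 4)*(w - 2)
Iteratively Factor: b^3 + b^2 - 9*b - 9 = (b + 1)*(b^2 - 9) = (b + 1)*(b + 3)*(b - 3)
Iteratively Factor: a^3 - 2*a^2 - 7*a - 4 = (a - 4)*(a^2 + 2*a + 1) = (a - 4)*(a + 1)*(a + 1)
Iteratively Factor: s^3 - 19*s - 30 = (s - 5)*(s^2 + 5*s + 6) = (s - 5)*(s + 2)*(s + 3)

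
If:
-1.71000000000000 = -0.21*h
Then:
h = 8.14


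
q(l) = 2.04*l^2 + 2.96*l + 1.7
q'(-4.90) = -17.03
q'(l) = 4.08*l + 2.96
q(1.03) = 6.91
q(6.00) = 92.90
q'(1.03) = 7.16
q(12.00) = 330.98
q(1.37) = 9.58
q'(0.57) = 5.29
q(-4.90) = 36.18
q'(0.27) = 4.06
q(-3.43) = 15.55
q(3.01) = 29.09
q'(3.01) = 15.24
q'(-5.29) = -18.62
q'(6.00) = 27.44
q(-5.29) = 43.13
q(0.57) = 4.05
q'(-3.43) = -11.03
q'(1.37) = 8.55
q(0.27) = 2.65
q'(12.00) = 51.92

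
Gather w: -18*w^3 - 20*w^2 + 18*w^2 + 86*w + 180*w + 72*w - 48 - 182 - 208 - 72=-18*w^3 - 2*w^2 + 338*w - 510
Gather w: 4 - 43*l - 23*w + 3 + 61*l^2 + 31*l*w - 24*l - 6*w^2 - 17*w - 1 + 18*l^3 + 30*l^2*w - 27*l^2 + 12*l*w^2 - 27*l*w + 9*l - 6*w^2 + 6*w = 18*l^3 + 34*l^2 - 58*l + w^2*(12*l - 12) + w*(30*l^2 + 4*l - 34) + 6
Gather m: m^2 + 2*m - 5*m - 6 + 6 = m^2 - 3*m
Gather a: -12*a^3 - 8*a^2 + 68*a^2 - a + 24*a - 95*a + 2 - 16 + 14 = -12*a^3 + 60*a^2 - 72*a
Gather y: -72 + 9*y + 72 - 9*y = 0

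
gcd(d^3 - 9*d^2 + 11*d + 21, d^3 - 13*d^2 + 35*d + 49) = d^2 - 6*d - 7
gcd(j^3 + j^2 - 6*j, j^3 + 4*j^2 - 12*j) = j^2 - 2*j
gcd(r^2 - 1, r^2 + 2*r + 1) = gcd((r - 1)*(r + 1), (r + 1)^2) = r + 1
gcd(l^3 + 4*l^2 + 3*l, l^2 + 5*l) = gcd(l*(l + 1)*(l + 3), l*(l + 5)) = l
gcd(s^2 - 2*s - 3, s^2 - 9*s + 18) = s - 3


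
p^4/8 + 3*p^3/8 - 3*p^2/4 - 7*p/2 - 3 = (p/4 + 1/2)*(p/2 + 1)*(p - 3)*(p + 2)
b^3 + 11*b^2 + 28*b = b*(b + 4)*(b + 7)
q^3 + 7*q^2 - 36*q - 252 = (q - 6)*(q + 6)*(q + 7)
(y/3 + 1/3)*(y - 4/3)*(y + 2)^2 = y^4/3 + 11*y^3/9 + 4*y^2/9 - 20*y/9 - 16/9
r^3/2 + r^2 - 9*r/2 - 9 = (r/2 + 1)*(r - 3)*(r + 3)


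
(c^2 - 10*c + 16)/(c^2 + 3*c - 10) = (c - 8)/(c + 5)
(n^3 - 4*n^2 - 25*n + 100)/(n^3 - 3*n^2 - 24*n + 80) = (n - 5)/(n - 4)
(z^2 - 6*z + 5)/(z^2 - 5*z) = (z - 1)/z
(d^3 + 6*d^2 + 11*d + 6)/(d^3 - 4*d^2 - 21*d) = (d^2 + 3*d + 2)/(d*(d - 7))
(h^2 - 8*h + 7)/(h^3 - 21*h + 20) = (h - 7)/(h^2 + h - 20)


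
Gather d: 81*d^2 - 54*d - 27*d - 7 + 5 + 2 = 81*d^2 - 81*d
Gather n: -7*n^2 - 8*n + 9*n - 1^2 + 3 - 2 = -7*n^2 + n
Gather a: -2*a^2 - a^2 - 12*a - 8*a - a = -3*a^2 - 21*a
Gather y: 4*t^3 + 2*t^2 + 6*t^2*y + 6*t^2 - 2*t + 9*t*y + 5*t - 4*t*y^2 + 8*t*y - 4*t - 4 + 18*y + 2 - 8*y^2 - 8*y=4*t^3 + 8*t^2 - t + y^2*(-4*t - 8) + y*(6*t^2 + 17*t + 10) - 2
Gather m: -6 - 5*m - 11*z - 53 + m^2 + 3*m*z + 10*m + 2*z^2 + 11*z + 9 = m^2 + m*(3*z + 5) + 2*z^2 - 50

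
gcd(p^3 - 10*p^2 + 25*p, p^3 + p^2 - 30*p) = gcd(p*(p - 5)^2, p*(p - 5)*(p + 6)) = p^2 - 5*p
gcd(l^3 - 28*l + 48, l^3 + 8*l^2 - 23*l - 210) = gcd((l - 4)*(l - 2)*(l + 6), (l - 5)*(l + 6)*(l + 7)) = l + 6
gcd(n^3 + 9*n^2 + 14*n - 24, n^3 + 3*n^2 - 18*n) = n + 6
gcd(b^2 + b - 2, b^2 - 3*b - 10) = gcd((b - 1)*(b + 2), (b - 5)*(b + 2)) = b + 2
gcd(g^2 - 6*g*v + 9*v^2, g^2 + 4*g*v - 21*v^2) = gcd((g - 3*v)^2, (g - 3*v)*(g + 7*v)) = -g + 3*v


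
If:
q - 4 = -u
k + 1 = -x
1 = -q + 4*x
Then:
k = -x - 1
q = 4*x - 1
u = 5 - 4*x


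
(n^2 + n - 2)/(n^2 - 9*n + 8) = (n + 2)/(n - 8)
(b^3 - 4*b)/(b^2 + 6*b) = (b^2 - 4)/(b + 6)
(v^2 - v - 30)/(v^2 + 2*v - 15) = (v - 6)/(v - 3)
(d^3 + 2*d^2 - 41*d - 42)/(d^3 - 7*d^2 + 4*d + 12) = (d + 7)/(d - 2)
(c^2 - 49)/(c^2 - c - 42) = (c + 7)/(c + 6)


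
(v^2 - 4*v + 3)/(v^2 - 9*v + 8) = (v - 3)/(v - 8)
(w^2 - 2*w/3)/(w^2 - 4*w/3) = (3*w - 2)/(3*w - 4)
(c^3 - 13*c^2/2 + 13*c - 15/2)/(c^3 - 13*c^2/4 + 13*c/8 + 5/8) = 4*(c - 3)/(4*c + 1)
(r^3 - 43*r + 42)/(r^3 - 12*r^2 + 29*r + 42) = (r^2 + 6*r - 7)/(r^2 - 6*r - 7)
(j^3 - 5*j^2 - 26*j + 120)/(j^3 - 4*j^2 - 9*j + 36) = (j^2 - j - 30)/(j^2 - 9)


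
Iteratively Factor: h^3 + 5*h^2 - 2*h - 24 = (h - 2)*(h^2 + 7*h + 12) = (h - 2)*(h + 3)*(h + 4)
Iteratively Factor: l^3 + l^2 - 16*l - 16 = (l + 1)*(l^2 - 16) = (l + 1)*(l + 4)*(l - 4)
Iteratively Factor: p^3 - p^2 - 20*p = (p)*(p^2 - p - 20) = p*(p + 4)*(p - 5)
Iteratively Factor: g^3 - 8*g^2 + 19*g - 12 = (g - 4)*(g^2 - 4*g + 3) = (g - 4)*(g - 3)*(g - 1)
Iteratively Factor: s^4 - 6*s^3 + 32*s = (s - 4)*(s^3 - 2*s^2 - 8*s) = s*(s - 4)*(s^2 - 2*s - 8) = s*(s - 4)*(s + 2)*(s - 4)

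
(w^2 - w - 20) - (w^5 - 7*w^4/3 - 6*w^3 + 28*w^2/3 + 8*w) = -w^5 + 7*w^4/3 + 6*w^3 - 25*w^2/3 - 9*w - 20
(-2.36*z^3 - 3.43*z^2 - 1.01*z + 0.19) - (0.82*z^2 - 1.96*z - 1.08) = -2.36*z^3 - 4.25*z^2 + 0.95*z + 1.27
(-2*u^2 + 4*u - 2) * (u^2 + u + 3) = -2*u^4 + 2*u^3 - 4*u^2 + 10*u - 6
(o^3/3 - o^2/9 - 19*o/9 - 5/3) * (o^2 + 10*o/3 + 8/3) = o^5/3 + o^4 - 43*o^3/27 - 9*o^2 - 302*o/27 - 40/9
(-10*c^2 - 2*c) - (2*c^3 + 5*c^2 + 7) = -2*c^3 - 15*c^2 - 2*c - 7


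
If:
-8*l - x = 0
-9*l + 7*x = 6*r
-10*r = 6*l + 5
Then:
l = 15/307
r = -325/614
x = -120/307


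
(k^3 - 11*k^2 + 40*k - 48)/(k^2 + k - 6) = (k^3 - 11*k^2 + 40*k - 48)/(k^2 + k - 6)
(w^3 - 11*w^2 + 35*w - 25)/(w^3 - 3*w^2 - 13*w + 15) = (w - 5)/(w + 3)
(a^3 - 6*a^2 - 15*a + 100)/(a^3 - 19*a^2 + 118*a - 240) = (a^2 - a - 20)/(a^2 - 14*a + 48)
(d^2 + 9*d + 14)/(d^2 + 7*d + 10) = (d + 7)/(d + 5)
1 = 1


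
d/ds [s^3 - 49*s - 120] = 3*s^2 - 49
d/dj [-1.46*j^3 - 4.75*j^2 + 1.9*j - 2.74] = -4.38*j^2 - 9.5*j + 1.9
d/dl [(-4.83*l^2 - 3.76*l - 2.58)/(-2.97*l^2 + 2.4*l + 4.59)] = (-22.7592*l^2 - 59.6646*l - 11.0664)/(8.8209*l^4 - 14.256*l^3 - 21.5046*l^2 + 22.032*l + 21.0681)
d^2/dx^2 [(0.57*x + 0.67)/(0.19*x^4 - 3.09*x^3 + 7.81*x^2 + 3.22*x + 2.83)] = (0.246924*x^7 - 4.870612*x^6 + 25.92873*x^5 + 10.035684*x^4 - 182.316518*x^3 + 260.696766*x^2 + 60.659592*x - 26.11179)/(0.006859*x^12 - 0.334647*x^11 + 6.28824*x^10 - 56.666409*x^9 + 247.443477*x^8 - 454.499211*x^7 + 122.301892*x^6 + 93.71898*x^5 + 596.40597*x^4 + 386.160181*x^3 + 275.676243*x^2 + 77.365974*x + 22.665187)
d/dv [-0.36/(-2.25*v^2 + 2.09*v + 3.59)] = (0.7524 - 1.62*v)/(-2.25*v^2 + 2.09*v + 3.59)^2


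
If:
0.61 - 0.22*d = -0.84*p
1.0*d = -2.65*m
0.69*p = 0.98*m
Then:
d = 0.91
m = -0.34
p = -0.49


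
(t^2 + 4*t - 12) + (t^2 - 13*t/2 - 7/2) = 2*t^2 - 5*t/2 - 31/2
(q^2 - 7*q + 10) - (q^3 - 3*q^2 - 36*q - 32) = -q^3 + 4*q^2 + 29*q + 42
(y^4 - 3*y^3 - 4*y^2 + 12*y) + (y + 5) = y^4 - 3*y^3 - 4*y^2 + 13*y + 5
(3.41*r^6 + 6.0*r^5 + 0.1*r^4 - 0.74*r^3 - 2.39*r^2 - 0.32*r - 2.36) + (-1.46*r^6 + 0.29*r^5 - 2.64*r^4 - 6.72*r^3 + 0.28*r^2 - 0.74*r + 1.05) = 1.95*r^6 + 6.29*r^5 - 2.54*r^4 - 7.46*r^3 - 2.11*r^2 - 1.06*r - 1.31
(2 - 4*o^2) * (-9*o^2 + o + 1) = 36*o^4 - 4*o^3 - 22*o^2 + 2*o + 2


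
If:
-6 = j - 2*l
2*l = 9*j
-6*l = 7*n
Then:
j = 3/4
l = 27/8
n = -81/28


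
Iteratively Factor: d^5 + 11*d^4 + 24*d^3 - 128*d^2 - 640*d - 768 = (d + 3)*(d^4 + 8*d^3 - 128*d - 256) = (d + 3)*(d + 4)*(d^3 + 4*d^2 - 16*d - 64) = (d + 3)*(d + 4)^2*(d^2 - 16) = (d - 4)*(d + 3)*(d + 4)^2*(d + 4)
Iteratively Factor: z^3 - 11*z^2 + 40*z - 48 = (z - 4)*(z^2 - 7*z + 12) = (z - 4)^2*(z - 3)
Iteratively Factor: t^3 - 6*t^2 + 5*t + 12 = (t + 1)*(t^2 - 7*t + 12) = (t - 3)*(t + 1)*(t - 4)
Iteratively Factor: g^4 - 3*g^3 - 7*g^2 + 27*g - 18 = (g - 3)*(g^3 - 7*g + 6) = (g - 3)*(g + 3)*(g^2 - 3*g + 2) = (g - 3)*(g - 2)*(g + 3)*(g - 1)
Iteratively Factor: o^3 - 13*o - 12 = (o + 3)*(o^2 - 3*o - 4) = (o - 4)*(o + 3)*(o + 1)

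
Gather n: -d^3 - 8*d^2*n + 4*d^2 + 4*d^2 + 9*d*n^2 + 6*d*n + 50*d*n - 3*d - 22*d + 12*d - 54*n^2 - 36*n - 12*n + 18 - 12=-d^3 + 8*d^2 - 13*d + n^2*(9*d - 54) + n*(-8*d^2 + 56*d - 48) + 6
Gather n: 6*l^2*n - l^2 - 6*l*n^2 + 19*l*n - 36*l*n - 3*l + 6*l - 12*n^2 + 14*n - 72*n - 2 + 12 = -l^2 + 3*l + n^2*(-6*l - 12) + n*(6*l^2 - 17*l - 58) + 10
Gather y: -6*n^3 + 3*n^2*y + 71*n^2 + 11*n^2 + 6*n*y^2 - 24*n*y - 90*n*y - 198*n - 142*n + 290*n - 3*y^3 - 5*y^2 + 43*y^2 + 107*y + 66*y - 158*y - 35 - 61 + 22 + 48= -6*n^3 + 82*n^2 - 50*n - 3*y^3 + y^2*(6*n + 38) + y*(3*n^2 - 114*n + 15) - 26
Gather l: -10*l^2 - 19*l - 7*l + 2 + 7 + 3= -10*l^2 - 26*l + 12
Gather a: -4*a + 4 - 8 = -4*a - 4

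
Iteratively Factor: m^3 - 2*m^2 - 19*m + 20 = (m - 5)*(m^2 + 3*m - 4) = (m - 5)*(m + 4)*(m - 1)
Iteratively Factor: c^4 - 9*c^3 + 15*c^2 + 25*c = (c - 5)*(c^3 - 4*c^2 - 5*c) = (c - 5)*(c + 1)*(c^2 - 5*c) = (c - 5)^2*(c + 1)*(c)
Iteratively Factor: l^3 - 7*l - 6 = (l + 1)*(l^2 - l - 6) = (l - 3)*(l + 1)*(l + 2)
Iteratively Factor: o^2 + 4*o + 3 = (o + 3)*(o + 1)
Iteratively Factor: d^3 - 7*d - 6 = (d + 2)*(d^2 - 2*d - 3) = (d - 3)*(d + 2)*(d + 1)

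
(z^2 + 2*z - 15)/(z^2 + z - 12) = (z + 5)/(z + 4)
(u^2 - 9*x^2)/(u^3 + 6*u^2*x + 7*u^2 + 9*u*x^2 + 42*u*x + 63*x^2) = (u - 3*x)/(u^2 + 3*u*x + 7*u + 21*x)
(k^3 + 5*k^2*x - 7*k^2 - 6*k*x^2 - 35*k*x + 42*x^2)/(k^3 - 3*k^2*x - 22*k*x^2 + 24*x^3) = (-k^2 - 6*k*x + 7*k + 42*x)/(-k^2 + 2*k*x + 24*x^2)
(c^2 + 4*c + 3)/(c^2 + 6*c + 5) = (c + 3)/(c + 5)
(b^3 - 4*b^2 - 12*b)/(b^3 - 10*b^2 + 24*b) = (b + 2)/(b - 4)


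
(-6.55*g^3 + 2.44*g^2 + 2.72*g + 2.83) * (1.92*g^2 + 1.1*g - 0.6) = -12.576*g^5 - 2.5202*g^4 + 11.8364*g^3 + 6.9616*g^2 + 1.481*g - 1.698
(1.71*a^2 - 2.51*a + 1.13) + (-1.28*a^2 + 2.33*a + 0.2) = 0.43*a^2 - 0.18*a + 1.33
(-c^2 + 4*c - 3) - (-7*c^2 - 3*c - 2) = 6*c^2 + 7*c - 1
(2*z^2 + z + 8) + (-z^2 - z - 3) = z^2 + 5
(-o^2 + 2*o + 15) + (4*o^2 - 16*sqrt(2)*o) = 3*o^2 - 16*sqrt(2)*o + 2*o + 15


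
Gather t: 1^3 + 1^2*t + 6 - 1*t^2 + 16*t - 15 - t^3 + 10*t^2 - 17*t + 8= -t^3 + 9*t^2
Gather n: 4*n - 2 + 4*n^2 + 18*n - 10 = 4*n^2 + 22*n - 12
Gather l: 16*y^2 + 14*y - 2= 16*y^2 + 14*y - 2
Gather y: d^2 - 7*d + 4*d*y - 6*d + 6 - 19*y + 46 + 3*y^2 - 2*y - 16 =d^2 - 13*d + 3*y^2 + y*(4*d - 21) + 36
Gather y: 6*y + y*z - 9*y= y*(z - 3)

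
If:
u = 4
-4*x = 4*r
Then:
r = -x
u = 4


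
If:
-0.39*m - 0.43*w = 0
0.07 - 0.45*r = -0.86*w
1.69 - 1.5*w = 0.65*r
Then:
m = -0.64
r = 1.26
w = 0.58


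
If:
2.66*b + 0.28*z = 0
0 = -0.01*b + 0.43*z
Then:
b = 0.00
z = 0.00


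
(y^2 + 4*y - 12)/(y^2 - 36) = (y - 2)/(y - 6)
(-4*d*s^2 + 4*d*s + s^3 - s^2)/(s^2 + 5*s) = (-4*d*s + 4*d + s^2 - s)/(s + 5)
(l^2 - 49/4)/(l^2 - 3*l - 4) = (49/4 - l^2)/(-l^2 + 3*l + 4)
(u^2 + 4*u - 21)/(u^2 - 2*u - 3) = (u + 7)/(u + 1)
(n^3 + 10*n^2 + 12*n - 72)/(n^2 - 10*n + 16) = (n^2 + 12*n + 36)/(n - 8)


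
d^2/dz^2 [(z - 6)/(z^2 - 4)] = 2*(4*z^2*(z - 6) + 3*(2 - z)*(z^2 - 4))/(z^2 - 4)^3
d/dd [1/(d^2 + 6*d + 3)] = 2*(-d - 3)/(d^2 + 6*d + 3)^2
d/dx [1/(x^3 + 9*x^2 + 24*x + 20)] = 3*(-x^2 - 6*x - 8)/(x^3 + 9*x^2 + 24*x + 20)^2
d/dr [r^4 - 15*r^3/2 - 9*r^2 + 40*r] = 4*r^3 - 45*r^2/2 - 18*r + 40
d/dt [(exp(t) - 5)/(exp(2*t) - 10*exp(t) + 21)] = (-2*(exp(t) - 5)^2 + exp(2*t) - 10*exp(t) + 21)*exp(t)/(exp(2*t) - 10*exp(t) + 21)^2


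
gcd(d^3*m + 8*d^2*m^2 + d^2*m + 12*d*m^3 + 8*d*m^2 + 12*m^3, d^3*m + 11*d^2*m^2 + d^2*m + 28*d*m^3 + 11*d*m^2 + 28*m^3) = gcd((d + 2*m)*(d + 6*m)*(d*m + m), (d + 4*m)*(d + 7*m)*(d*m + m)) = d*m + m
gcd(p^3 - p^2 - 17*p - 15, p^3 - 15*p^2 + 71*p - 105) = p - 5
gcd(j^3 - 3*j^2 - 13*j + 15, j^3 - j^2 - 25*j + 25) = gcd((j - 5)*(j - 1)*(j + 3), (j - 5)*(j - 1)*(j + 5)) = j^2 - 6*j + 5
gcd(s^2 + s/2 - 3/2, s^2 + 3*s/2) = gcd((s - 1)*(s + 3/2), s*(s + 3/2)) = s + 3/2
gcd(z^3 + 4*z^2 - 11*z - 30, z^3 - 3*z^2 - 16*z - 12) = z + 2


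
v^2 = v^2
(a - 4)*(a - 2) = a^2 - 6*a + 8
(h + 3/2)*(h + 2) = h^2 + 7*h/2 + 3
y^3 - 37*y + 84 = (y - 4)*(y - 3)*(y + 7)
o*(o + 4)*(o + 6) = o^3 + 10*o^2 + 24*o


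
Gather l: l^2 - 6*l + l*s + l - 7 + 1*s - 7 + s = l^2 + l*(s - 5) + 2*s - 14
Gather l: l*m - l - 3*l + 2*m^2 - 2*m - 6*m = l*(m - 4) + 2*m^2 - 8*m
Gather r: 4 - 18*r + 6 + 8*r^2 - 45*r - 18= 8*r^2 - 63*r - 8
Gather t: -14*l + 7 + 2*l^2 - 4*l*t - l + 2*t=2*l^2 - 15*l + t*(2 - 4*l) + 7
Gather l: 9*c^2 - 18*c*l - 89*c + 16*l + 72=9*c^2 - 89*c + l*(16 - 18*c) + 72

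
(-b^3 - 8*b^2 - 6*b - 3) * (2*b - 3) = -2*b^4 - 13*b^3 + 12*b^2 + 12*b + 9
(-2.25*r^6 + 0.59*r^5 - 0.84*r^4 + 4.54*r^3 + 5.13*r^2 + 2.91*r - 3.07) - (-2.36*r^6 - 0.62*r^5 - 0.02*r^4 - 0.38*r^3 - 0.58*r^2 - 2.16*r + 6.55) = 0.11*r^6 + 1.21*r^5 - 0.82*r^4 + 4.92*r^3 + 5.71*r^2 + 5.07*r - 9.62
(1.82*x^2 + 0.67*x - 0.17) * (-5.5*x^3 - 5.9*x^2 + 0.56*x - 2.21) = -10.01*x^5 - 14.423*x^4 - 1.9988*x^3 - 2.644*x^2 - 1.5759*x + 0.3757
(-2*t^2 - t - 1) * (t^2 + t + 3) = -2*t^4 - 3*t^3 - 8*t^2 - 4*t - 3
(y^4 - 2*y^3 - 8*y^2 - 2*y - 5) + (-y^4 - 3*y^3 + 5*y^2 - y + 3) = -5*y^3 - 3*y^2 - 3*y - 2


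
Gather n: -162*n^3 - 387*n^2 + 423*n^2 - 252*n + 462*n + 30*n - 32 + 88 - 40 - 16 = -162*n^3 + 36*n^2 + 240*n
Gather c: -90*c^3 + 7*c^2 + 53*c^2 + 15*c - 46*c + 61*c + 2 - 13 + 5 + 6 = -90*c^3 + 60*c^2 + 30*c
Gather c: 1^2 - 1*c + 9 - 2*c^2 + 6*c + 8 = -2*c^2 + 5*c + 18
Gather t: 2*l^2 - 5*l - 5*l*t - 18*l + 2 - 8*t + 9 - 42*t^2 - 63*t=2*l^2 - 23*l - 42*t^2 + t*(-5*l - 71) + 11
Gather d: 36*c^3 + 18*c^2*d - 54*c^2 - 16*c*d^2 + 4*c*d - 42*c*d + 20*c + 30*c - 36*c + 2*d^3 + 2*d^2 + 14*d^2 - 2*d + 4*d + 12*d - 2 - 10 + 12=36*c^3 - 54*c^2 + 14*c + 2*d^3 + d^2*(16 - 16*c) + d*(18*c^2 - 38*c + 14)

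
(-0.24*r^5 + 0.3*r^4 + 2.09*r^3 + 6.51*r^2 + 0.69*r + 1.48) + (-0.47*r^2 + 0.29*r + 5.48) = -0.24*r^5 + 0.3*r^4 + 2.09*r^3 + 6.04*r^2 + 0.98*r + 6.96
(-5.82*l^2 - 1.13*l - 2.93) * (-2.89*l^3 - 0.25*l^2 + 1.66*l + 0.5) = 16.8198*l^5 + 4.7207*l^4 - 0.910999999999998*l^3 - 4.0533*l^2 - 5.4288*l - 1.465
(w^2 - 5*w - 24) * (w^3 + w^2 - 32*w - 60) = w^5 - 4*w^4 - 61*w^3 + 76*w^2 + 1068*w + 1440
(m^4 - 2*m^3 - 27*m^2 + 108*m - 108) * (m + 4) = m^5 + 2*m^4 - 35*m^3 + 324*m - 432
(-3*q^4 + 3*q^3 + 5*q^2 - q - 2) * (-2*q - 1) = 6*q^5 - 3*q^4 - 13*q^3 - 3*q^2 + 5*q + 2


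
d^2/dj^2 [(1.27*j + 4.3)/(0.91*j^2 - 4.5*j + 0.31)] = ((3.604 - 6.9342*j)*(0.91*j^2 - 4.5*j + 0.31) + (1.27*j + 4.3)*(1.82*j - 4.5)*(3.64*j - 9.0))/(0.91*j^2 - 4.5*j + 0.31)^3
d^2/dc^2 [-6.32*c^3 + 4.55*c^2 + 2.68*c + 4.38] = 9.1 - 37.92*c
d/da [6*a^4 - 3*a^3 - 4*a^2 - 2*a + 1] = 24*a^3 - 9*a^2 - 8*a - 2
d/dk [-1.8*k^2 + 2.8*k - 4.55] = 2.8 - 3.6*k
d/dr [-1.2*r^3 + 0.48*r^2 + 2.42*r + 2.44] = -3.6*r^2 + 0.96*r + 2.42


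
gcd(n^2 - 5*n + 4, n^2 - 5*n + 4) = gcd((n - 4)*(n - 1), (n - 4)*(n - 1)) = n^2 - 5*n + 4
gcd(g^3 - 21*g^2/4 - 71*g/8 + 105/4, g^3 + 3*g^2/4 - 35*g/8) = g^2 + 3*g/4 - 35/8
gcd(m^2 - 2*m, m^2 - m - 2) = m - 2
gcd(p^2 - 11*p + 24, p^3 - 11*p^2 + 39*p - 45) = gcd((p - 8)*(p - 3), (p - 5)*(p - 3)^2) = p - 3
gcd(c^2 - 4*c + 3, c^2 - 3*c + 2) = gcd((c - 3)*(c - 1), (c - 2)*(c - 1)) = c - 1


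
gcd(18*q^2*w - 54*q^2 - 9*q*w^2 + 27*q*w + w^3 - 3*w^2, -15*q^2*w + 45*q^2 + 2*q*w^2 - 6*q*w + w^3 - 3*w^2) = 3*q*w - 9*q - w^2 + 3*w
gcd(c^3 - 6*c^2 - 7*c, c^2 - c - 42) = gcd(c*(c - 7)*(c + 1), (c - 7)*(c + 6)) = c - 7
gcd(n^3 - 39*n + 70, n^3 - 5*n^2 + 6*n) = n - 2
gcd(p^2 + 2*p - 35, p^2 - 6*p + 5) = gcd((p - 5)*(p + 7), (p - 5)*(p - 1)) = p - 5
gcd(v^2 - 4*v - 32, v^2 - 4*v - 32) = v^2 - 4*v - 32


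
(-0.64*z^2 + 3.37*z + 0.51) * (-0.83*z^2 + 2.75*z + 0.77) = 0.5312*z^4 - 4.5571*z^3 + 8.3514*z^2 + 3.9974*z + 0.3927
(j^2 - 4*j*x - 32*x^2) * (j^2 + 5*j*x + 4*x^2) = j^4 + j^3*x - 48*j^2*x^2 - 176*j*x^3 - 128*x^4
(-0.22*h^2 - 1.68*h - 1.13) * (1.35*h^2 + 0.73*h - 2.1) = -0.297*h^4 - 2.4286*h^3 - 2.2899*h^2 + 2.7031*h + 2.373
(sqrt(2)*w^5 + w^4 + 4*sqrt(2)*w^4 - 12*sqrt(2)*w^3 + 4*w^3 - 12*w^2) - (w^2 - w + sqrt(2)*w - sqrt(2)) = sqrt(2)*w^5 + w^4 + 4*sqrt(2)*w^4 - 12*sqrt(2)*w^3 + 4*w^3 - 13*w^2 - sqrt(2)*w + w + sqrt(2)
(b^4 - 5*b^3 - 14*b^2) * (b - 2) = b^5 - 7*b^4 - 4*b^3 + 28*b^2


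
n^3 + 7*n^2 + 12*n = n*(n + 3)*(n + 4)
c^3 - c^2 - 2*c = c*(c - 2)*(c + 1)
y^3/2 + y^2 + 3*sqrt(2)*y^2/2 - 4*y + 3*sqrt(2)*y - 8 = (y/2 + 1)*(y - sqrt(2))*(y + 4*sqrt(2))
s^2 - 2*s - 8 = (s - 4)*(s + 2)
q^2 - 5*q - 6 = (q - 6)*(q + 1)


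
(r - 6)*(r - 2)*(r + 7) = r^3 - r^2 - 44*r + 84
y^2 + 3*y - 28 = (y - 4)*(y + 7)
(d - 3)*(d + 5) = d^2 + 2*d - 15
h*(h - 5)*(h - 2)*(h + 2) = h^4 - 5*h^3 - 4*h^2 + 20*h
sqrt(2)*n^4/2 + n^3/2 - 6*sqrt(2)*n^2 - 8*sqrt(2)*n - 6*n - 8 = (n - 4)*(n + 2)*(n + sqrt(2)/2)*(sqrt(2)*n/2 + sqrt(2))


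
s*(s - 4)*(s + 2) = s^3 - 2*s^2 - 8*s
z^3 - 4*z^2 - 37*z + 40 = (z - 8)*(z - 1)*(z + 5)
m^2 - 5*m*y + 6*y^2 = (m - 3*y)*(m - 2*y)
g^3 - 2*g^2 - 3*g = g*(g - 3)*(g + 1)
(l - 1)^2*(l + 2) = l^3 - 3*l + 2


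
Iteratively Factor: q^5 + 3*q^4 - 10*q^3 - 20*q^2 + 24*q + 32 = (q + 4)*(q^4 - q^3 - 6*q^2 + 4*q + 8) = (q + 1)*(q + 4)*(q^3 - 2*q^2 - 4*q + 8) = (q - 2)*(q + 1)*(q + 4)*(q^2 - 4) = (q - 2)^2*(q + 1)*(q + 4)*(q + 2)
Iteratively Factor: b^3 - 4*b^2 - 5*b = (b + 1)*(b^2 - 5*b) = b*(b + 1)*(b - 5)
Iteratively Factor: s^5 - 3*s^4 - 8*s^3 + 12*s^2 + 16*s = (s + 2)*(s^4 - 5*s^3 + 2*s^2 + 8*s) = (s + 1)*(s + 2)*(s^3 - 6*s^2 + 8*s) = (s - 2)*(s + 1)*(s + 2)*(s^2 - 4*s) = (s - 4)*(s - 2)*(s + 1)*(s + 2)*(s)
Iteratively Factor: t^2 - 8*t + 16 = (t - 4)*(t - 4)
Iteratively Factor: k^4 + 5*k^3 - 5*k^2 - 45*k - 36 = (k + 1)*(k^3 + 4*k^2 - 9*k - 36) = (k + 1)*(k + 4)*(k^2 - 9) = (k + 1)*(k + 3)*(k + 4)*(k - 3)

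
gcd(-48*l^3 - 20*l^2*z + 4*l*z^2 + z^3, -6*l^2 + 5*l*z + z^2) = 6*l + z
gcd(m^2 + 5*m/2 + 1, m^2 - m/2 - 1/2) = m + 1/2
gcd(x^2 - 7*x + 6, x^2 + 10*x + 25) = 1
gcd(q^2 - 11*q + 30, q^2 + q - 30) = q - 5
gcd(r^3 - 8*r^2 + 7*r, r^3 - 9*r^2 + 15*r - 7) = r^2 - 8*r + 7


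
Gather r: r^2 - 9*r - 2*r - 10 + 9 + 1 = r^2 - 11*r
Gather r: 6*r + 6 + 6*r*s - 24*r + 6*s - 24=r*(6*s - 18) + 6*s - 18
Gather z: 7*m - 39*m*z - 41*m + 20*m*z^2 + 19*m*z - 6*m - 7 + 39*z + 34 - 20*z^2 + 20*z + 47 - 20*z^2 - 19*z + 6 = -40*m + z^2*(20*m - 40) + z*(40 - 20*m) + 80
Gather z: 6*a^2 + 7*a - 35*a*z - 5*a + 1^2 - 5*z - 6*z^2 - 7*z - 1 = 6*a^2 + 2*a - 6*z^2 + z*(-35*a - 12)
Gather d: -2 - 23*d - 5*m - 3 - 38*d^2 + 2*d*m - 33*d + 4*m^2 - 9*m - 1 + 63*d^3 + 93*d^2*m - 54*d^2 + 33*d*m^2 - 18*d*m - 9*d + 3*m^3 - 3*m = 63*d^3 + d^2*(93*m - 92) + d*(33*m^2 - 16*m - 65) + 3*m^3 + 4*m^2 - 17*m - 6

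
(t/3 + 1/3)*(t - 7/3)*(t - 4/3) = t^3/3 - 8*t^2/9 - 5*t/27 + 28/27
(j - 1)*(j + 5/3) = j^2 + 2*j/3 - 5/3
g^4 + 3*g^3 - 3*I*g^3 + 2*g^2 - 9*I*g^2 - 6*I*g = g*(g + 1)*(g + 2)*(g - 3*I)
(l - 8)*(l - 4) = l^2 - 12*l + 32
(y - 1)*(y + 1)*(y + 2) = y^3 + 2*y^2 - y - 2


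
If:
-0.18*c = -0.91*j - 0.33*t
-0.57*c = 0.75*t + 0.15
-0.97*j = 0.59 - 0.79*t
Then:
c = -0.77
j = -0.29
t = 0.39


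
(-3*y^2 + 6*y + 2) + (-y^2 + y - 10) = -4*y^2 + 7*y - 8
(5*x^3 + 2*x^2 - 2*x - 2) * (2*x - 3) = 10*x^4 - 11*x^3 - 10*x^2 + 2*x + 6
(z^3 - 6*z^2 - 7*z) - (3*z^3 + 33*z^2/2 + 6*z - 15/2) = -2*z^3 - 45*z^2/2 - 13*z + 15/2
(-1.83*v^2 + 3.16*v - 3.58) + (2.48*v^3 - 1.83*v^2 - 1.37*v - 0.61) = 2.48*v^3 - 3.66*v^2 + 1.79*v - 4.19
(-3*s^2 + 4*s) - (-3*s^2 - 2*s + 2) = 6*s - 2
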